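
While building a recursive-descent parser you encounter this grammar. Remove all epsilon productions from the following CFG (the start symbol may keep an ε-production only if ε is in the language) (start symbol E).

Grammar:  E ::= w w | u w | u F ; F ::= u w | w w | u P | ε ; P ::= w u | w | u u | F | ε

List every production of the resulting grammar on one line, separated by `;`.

Nullable nonterminals: {F, P}.
ε ∉ L(G), so no ε-production is kept.
Add the nullable-subset variants: E → u F gives u F | u. F → u P gives u P | u.

E ::= w w | u w | u F | u; F ::= u w | w w | u P | u; P ::= w u | w | u u | F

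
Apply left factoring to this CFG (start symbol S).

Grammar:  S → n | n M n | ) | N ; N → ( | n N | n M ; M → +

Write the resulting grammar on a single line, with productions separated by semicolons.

S has alternatives sharing prefix 'n': factor to S → n S' with S' → ε | M n.
N has alternatives sharing prefix 'n': factor to N → n N' with N' → N | M.

S → ) | N | n S'; N → ( | n N'; M → +; S' → ε | M n; N' → N | M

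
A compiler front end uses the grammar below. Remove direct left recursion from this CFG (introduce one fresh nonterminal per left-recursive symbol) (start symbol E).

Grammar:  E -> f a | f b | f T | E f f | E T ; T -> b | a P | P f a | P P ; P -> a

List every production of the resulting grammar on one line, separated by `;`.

Directly left-recursive nonterminal: E.
For E: α = {f f, T}, β = {f a, f b, f T}. Rewrite as E → β E' and E' → α E' | ε.

E -> f a E' | f b E' | f T E'; T -> b | a P | P f a | P P; P -> a; E' -> f f E' | T E' | ε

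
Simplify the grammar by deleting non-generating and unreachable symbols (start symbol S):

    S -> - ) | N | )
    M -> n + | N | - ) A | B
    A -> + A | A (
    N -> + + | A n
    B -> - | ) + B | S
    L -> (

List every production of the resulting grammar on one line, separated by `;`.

S -> - ) | N | ); N -> + +

Generating nonterminals: {B, L, M, N, S}.
Reachable from S after that: {N, S}.
Removed useless symbols: {A, B, L, M} and every production mentioning them.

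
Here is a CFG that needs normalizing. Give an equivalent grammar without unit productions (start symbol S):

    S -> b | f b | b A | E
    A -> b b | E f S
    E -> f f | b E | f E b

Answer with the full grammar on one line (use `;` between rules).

S -> f f | b E | f E b | b | f b | b A; A -> b b | E f S; E -> f f | b E | f E b

Unit pairs: S ⇒* {E}.
Replace each nonterminal's rules with the union of the non-unit rules of every nonterminal it unit-derives.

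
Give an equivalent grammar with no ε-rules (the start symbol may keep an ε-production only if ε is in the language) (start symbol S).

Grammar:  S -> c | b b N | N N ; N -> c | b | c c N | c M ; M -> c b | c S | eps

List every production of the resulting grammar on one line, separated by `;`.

Nullable set = {M}.
ε ∉ L(G), so no ε-production is kept.

S -> c | b b N | N N; N -> c | b | c c N | c M; M -> c b | c S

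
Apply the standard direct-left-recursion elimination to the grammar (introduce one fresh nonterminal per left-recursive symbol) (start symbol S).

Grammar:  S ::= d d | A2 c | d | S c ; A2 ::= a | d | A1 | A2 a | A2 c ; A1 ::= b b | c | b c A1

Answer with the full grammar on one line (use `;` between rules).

S ::= d d S' | A2 c S' | d S'; A2 ::= a A2' | d A2' | A1 A2'; A1 ::= b b | c | b c A1; S' ::= c S' | ε; A2' ::= a A2' | c A2' | ε

S, A2 are directly left-recursive.
For S: α = {c}, β = {d d, A2 c, d}. Rewrite as S → β S' and S' → α S' | ε.
For A2: α = {a, c}, β = {a, d, A1}. Rewrite as A2 → β A2' and A2' → α A2' | ε.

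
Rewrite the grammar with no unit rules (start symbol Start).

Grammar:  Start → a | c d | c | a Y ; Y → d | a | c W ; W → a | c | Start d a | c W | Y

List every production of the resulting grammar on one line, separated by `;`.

Unit pairs: W ⇒* {Y}.
For every A with A ⇒* B via unit rules, add B's non-unit alternatives to A; then delete every rule of the form X → Y.

Start → a | c d | c | a Y; Y → d | a | c W; W → d | a | c W | c | Start d a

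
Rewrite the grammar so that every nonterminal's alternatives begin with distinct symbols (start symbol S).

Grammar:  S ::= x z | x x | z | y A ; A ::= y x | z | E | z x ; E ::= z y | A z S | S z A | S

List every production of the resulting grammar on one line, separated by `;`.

S has alternatives sharing prefix 'x': factor to S → x S' with S' → z | x.
A has alternatives sharing prefix 'z': factor to A → z A' with A' → ε | x.
E has alternatives sharing prefix 'S': factor to E → S E' with E' → z A | ε.

S ::= z | y A | x S'; A ::= y x | E | z A'; E ::= z y | A z S | S E'; S' ::= z | x; A' ::= ε | x; E' ::= z A | ε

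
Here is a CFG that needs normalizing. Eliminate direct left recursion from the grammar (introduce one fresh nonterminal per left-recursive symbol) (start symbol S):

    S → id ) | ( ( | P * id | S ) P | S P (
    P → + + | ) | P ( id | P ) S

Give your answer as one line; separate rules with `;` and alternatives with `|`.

S, P are directly left-recursive.
For S: α = {) P, P (}, β = {id ), ( (, P * id}. Rewrite as S → β S' and S' → α S' | ε.
For P: α = {( id, ) S}, β = {+ +, )}. Rewrite as P → β P' and P' → α P' | ε.

S → id ) S' | ( ( S' | P * id S'; P → + + P' | ) P'; S' → ) P S' | P ( S' | ε; P' → ( id P' | ) S P' | ε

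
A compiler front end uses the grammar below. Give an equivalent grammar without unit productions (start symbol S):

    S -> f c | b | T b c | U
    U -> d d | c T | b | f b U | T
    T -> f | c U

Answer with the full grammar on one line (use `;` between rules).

Unit pairs: S ⇒* {T, U}; U ⇒* {T}.
For each unit pair (A, B), copy every non-unit production of B to A, then drop all unit productions.

S -> d d | c T | b | f b U | f c | T b c | f | c U; U -> d d | c T | b | f b U | f | c U; T -> f | c U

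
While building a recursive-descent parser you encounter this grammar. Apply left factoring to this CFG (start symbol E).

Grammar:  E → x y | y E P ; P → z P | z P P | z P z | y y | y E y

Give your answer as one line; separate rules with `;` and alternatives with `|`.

P has alternatives sharing prefix 'z P': factor to P → z P P' with P' → ε | P | z.
P has alternatives sharing prefix 'y': factor to P → y P'' with P'' → y | E y.

E → x y | y E P; P → z P P' | y P''; P' → ε | P | z; P'' → y | E y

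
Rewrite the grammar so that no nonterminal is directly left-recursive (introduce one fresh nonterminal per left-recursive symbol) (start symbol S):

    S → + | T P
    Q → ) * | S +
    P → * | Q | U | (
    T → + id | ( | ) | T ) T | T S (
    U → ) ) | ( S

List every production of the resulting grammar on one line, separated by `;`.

Directly left-recursive nonterminal: T.
For T: α = {) T, S (}, β = {+ id, (, )}. Rewrite as T → β T' and T' → α T' | ε.

S → + | T P; Q → ) * | S +; P → * | Q | U | (; T → + id T' | ( T' | ) T'; U → ) ) | ( S; T' → ) T T' | S ( T' | ε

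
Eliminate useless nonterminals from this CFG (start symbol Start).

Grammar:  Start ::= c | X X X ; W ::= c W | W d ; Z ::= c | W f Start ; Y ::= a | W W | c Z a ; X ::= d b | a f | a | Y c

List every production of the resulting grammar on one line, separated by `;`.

Generating nonterminals: {Start, X, Y, Z}.
Reachable from Start after that: {Start, X, Y, Z}.
Removed useless symbols: {W} and every production mentioning them.

Start ::= c | X X X; Z ::= c; Y ::= a | c Z a; X ::= d b | a f | a | Y c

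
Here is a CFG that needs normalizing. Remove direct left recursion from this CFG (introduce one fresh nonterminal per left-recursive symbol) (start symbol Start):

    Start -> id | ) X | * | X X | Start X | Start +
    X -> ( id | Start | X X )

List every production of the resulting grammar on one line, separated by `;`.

Start, X are directly left-recursive.
For Start: α = {X, +}, β = {id, ) X, *, X X}. Rewrite as Start → β Start1 and Start1 → α Start1 | ε.
For X: α = {X )}, β = {( id, Start}. Rewrite as X → β X1 and X1 → α X1 | ε.

Start -> id Start1 | ) X Start1 | * Start1 | X X Start1; X -> ( id X1 | Start X1; Start1 -> X Start1 | + Start1 | ε; X1 -> X ) X1 | ε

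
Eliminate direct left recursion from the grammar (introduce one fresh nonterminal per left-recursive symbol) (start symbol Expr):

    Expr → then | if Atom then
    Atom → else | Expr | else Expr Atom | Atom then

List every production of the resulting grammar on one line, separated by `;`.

Left recursion appears on Atom.
For Atom: α = {then}, β = {else, Expr, else Expr Atom}. Rewrite as Atom → β Atom1 and Atom1 → α Atom1 | ε.

Expr → then | if Atom then; Atom → else Atom1 | Expr Atom1 | else Expr Atom Atom1; Atom1 → then Atom1 | ε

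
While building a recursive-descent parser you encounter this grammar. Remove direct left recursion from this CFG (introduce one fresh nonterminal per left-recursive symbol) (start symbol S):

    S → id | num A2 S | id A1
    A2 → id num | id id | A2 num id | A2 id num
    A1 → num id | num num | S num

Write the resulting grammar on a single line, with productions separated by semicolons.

A2 is directly left-recursive.
For A2: α = {num id, id num}, β = {id num, id id}. Rewrite as A2 → β A2' and A2' → α A2' | ε.

S → id | num A2 S | id A1; A2 → id num A2' | id id A2'; A1 → num id | num num | S num; A2' → num id A2' | id num A2' | ε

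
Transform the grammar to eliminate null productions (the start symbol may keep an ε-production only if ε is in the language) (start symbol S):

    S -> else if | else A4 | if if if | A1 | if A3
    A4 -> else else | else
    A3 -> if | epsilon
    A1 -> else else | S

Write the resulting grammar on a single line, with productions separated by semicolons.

S -> else if | else A4 | if if if | A1 | if A3 | if; A4 -> else else | else; A3 -> if; A1 -> else else | S

Nullable nonterminals: {A3}.
ε ∉ L(G), so no ε-production is kept.
Add the nullable-subset variants: S → if A3 gives if A3 | if.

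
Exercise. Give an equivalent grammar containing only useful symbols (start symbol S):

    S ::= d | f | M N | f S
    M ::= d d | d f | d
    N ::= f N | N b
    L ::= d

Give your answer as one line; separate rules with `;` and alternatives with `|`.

S ::= d | f | f S

Generating nonterminals: {L, M, S}.
Reachable from S after that: {S}.
Removed useless symbols: {L, M, N} and every production mentioning them.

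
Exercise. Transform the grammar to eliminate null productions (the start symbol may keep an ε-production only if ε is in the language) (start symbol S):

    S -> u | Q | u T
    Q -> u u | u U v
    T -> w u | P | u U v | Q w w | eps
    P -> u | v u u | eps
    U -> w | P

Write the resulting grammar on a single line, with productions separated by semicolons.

S -> u | Q | u T; Q -> u u | u U v | u v; T -> w u | P | u U v | u v | Q w w; P -> u | v u u; U -> w | P

Nullable nonterminals: {P, T, U}.
ε ∉ L(G), so no ε-production is kept.
Expand every rule over subsets of its nullable positions: Q → u U v gives u U v | u v. T → u U v gives u U v | u v.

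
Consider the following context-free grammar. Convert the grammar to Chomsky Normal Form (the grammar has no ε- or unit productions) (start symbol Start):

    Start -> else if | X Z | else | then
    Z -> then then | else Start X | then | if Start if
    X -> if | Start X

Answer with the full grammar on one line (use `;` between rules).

Introduce a nonterminal for each terminal appearing in a rule of length ≥ 2: X1 → else, X2 → if, X3 → then.
Binarize each right-hand side of length ≥ 3 by chaining fresh nonterminals (Y1, Y2, …): affected rules were Z → X1 Start X; Z → X2 Start X2.

Start -> X1 X2 | X Z | else | then; Z -> X3 X3 | X1 Y1 | then | X2 Y2; X -> if | Start X; X1 -> else; X2 -> if; X3 -> then; Y1 -> Start X; Y2 -> Start X2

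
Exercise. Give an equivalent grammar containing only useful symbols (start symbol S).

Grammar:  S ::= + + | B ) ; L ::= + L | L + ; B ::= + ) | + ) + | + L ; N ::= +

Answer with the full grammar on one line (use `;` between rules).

Generating nonterminals: {B, N, S}.
Reachable from S after that: {B, S}.
Removed useless symbols: {L, N} and every production mentioning them.

S ::= + + | B ); B ::= + ) | + ) +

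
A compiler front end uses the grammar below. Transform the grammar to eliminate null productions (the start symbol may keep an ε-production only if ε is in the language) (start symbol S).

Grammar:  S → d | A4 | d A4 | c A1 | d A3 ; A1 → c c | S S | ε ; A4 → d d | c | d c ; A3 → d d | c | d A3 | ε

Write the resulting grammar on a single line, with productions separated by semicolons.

Nullable set = {A1, A3}.
ε ∉ L(G), so no ε-production is kept.
Expand every rule over subsets of its nullable positions: S → c A1 gives c A1 | c. A3 → d A3 gives d A3 | d.

S → d | A4 | d A4 | c A1 | c | d A3; A1 → c c | S S; A4 → d d | c | d c; A3 → d d | c | d A3 | d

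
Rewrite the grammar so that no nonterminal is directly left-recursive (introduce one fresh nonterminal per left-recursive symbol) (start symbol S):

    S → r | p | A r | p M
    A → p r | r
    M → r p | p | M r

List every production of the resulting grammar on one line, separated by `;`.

S → r | p | A r | p M; A → p r | r; M → r p M' | p M'; M' → r M' | ε

M is directly left-recursive.
For M: α = {r}, β = {r p, p}. Rewrite as M → β M' and M' → α M' | ε.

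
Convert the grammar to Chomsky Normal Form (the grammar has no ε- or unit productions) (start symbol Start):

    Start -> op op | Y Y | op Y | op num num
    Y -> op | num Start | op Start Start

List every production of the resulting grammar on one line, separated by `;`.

Introduce a nonterminal for each terminal appearing in a rule of length ≥ 2: X1 → op, X2 → num.
Binarize each right-hand side of length ≥ 3 by chaining fresh nonterminals (Y1, Y2, …): affected rules were Start → X1 X2 X2; Y → X1 Start Start.

Start -> X1 X1 | Y Y | X1 Y | X1 Y1; Y -> op | X2 Start | X1 Y2; X1 -> op; X2 -> num; Y1 -> X2 X2; Y2 -> Start Start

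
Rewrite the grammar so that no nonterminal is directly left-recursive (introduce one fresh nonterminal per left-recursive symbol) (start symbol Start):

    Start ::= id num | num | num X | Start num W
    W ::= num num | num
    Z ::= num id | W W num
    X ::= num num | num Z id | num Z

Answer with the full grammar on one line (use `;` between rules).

Start ::= id num Start1 | num Start1 | num X Start1; W ::= num num | num; Z ::= num id | W W num; X ::= num num | num Z id | num Z; Start1 ::= num W Start1 | ε

Directly left-recursive nonterminal: Start.
For Start: α = {num W}, β = {id num, num, num X}. Rewrite as Start → β Start1 and Start1 → α Start1 | ε.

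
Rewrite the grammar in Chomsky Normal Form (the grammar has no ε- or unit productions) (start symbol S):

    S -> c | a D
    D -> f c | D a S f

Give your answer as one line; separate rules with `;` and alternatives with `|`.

S -> c | X1 D; D -> X2 X3 | D Y1; X1 -> a; X2 -> f; X3 -> c; Y1 -> X1 Y2; Y2 -> S X2

Introduce a nonterminal for each terminal appearing in a rule of length ≥ 2: X1 → a, X2 → f, X3 → c.
Binarize each right-hand side of length ≥ 3 by chaining fresh nonterminals (Y1, Y2, …): affected rules were D → D X1 S X2.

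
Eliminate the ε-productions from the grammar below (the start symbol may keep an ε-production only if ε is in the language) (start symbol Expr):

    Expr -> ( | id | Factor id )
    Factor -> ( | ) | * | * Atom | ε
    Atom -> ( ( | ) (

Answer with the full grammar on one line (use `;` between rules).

Expr -> ( | id | Factor id ) | id ); Factor -> ( | ) | * | * Atom; Atom -> ( ( | ) (

Nullable set = {Factor}.
ε ∉ L(G), so no ε-production is kept.
Add the nullable-subset variants: Expr → Factor id ) gives Factor id ) | id ).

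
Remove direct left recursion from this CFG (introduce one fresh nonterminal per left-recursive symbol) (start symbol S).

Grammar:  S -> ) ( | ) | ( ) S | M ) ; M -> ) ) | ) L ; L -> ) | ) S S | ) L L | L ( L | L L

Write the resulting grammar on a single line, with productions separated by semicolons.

S -> ) ( | ) | ( ) S | M ); M -> ) ) | ) L; L -> ) L' | ) S S L' | ) L L L'; L' -> ( L L' | L L' | ε

L is directly left-recursive.
For L: α = {( L, L}, β = {), ) S S, ) L L}. Rewrite as L → β L' and L' → α L' | ε.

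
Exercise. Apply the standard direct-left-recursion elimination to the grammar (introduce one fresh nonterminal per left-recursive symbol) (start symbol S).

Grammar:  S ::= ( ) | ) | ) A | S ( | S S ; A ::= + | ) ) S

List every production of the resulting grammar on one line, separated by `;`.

S is directly left-recursive.
For S: α = {(, S}, β = {( ), ), ) A}. Rewrite as S → β S' and S' → α S' | ε.

S ::= ( ) S' | ) S' | ) A S'; A ::= + | ) ) S; S' ::= ( S' | S S' | ε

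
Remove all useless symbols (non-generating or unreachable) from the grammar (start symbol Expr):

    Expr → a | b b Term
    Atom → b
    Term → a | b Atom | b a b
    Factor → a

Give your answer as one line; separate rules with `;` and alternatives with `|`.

Generating nonterminals: {Atom, Expr, Factor, Term}.
Reachable from Expr after that: {Atom, Expr, Term}.
Removed useless symbols: {Factor} and every production mentioning them.

Expr → a | b b Term; Atom → b; Term → a | b Atom | b a b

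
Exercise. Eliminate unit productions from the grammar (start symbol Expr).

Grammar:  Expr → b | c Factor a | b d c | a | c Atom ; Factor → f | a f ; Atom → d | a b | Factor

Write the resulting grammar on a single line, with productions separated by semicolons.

Expr → b | c Factor a | b d c | a | c Atom; Factor → f | a f; Atom → d | a b | f | a f

Unit pairs: Atom ⇒* {Factor}.
Replace each nonterminal's rules with the union of the non-unit rules of every nonterminal it unit-derives.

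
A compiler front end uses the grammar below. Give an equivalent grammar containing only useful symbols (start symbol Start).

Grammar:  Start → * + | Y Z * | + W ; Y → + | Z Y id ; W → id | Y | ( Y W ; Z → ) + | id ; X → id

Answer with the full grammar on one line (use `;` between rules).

Start → * + | Y Z * | + W; Y → + | Z Y id; W → id | Y | ( Y W; Z → ) + | id

Generating nonterminals: {Start, W, X, Y, Z}.
Reachable from Start after that: {Start, W, Y, Z}.
Removed useless symbols: {X} and every production mentioning them.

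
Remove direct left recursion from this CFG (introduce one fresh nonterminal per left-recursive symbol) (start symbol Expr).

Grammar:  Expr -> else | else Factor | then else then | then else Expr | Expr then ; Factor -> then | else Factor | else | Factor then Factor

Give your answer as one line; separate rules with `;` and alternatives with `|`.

Directly left-recursive nonterminals: Expr, Factor.
For Expr: α = {then}, β = {else, else Factor, then else then, then else Expr}. Rewrite as Expr → β Expr1 and Expr1 → α Expr1 | ε.
For Factor: α = {then Factor}, β = {then, else Factor, else}. Rewrite as Factor → β Factor1 and Factor1 → α Factor1 | ε.

Expr -> else Expr1 | else Factor Expr1 | then else then Expr1 | then else Expr Expr1; Factor -> then Factor1 | else Factor Factor1 | else Factor1; Expr1 -> then Expr1 | epsilon; Factor1 -> then Factor Factor1 | epsilon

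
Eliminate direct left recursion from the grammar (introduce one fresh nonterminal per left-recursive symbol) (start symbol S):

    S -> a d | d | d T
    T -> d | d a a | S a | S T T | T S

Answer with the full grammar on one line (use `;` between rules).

S -> a d | d | d T; T -> d T' | d a a T' | S a T' | S T T T'; T' -> S T' | ε

T is directly left-recursive.
For T: α = {S}, β = {d, d a a, S a, S T T}. Rewrite as T → β T' and T' → α T' | ε.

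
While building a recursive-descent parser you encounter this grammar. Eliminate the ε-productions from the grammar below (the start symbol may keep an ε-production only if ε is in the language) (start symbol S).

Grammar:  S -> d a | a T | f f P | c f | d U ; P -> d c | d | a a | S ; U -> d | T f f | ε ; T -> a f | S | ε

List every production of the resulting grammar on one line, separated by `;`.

The nullable symbols are {T, U}.
ε ∉ L(G), so no ε-production is kept.
Add the nullable-subset variants: S → a T gives a T | a. S → d U gives d U | d. U → T f f gives T f f | f f.

S -> d a | a T | a | f f P | c f | d U | d; P -> d c | d | a a | S; U -> d | T f f | f f; T -> a f | S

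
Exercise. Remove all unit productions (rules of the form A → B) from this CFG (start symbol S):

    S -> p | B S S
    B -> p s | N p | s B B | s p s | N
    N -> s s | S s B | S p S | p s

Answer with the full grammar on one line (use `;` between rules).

S -> p | B S S; B -> p s | N p | s B B | s p s | s s | S s B | S p S; N -> s s | S s B | S p S | p s

Unit pairs: B ⇒* {N}.
Replace each nonterminal's rules with the union of the non-unit rules of every nonterminal it unit-derives.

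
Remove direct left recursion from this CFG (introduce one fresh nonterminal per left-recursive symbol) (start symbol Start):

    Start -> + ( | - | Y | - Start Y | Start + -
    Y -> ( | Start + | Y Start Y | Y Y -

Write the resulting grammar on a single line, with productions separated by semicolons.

Left recursion appears on Start, Y.
For Start: α = {+ -}, β = {+ (, -, Y, - Start Y}. Rewrite as Start → β Start1 and Start1 → α Start1 | ε.
For Y: α = {Start Y, Y -}, β = {(, Start +}. Rewrite as Y → β Y1 and Y1 → α Y1 | ε.

Start -> + ( Start1 | - Start1 | Y Start1 | - Start Y Start1; Y -> ( Y1 | Start + Y1; Start1 -> + - Start1 | eps; Y1 -> Start Y Y1 | Y - Y1 | eps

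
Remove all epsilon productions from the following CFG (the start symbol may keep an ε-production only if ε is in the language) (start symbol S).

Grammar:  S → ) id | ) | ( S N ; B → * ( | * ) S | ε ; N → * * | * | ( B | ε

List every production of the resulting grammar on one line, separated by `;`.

S → ) id | ) | ( S N | ( S; B → * ( | * ) S; N → * * | * | ( B | (

Nullable set = {B, N}.
ε ∉ L(G), so no ε-production is kept.
Expand every rule over subsets of its nullable positions: S → ( S N gives ( S N | ( S. N → ( B gives ( B | (.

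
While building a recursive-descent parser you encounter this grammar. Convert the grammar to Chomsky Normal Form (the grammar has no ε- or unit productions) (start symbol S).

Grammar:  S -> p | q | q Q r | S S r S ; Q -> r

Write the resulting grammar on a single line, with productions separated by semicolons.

Introduce a nonterminal for each terminal appearing in a rule of length ≥ 2: X1 → q, X2 → r.
Binarize each right-hand side of length ≥ 3 by chaining fresh nonterminals (Y1, Y2, …): affected rules were S → X1 Q X2; S → S S X2 S.

S -> p | q | X1 Y1 | S Y2; Q -> r; X1 -> q; X2 -> r; Y1 -> Q X2; Y2 -> S Y3; Y3 -> X2 S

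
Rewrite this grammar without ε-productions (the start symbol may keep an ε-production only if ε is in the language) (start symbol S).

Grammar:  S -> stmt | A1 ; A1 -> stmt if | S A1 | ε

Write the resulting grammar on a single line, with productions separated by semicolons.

S -> stmt | A1 | ε; A1 -> stmt if | S A1 | S

Nullable nonterminals: {A1, S}.
ε ∈ L(G) since S is nullable, so keep S → ε.
Add the nullable-subset variants: A1 → S A1 gives S A1 | S.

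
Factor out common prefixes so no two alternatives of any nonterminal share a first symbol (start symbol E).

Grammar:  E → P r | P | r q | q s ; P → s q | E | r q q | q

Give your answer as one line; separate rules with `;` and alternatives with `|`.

E → r q | q s | P E'; P → s q | E | r q q | q; E' → r | ε

E has alternatives sharing prefix 'P': factor to E → P E' with E' → r | ε.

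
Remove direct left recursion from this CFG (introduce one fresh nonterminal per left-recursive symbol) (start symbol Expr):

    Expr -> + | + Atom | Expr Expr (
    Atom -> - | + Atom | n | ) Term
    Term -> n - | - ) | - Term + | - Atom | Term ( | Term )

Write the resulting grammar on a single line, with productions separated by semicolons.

Expr -> + Expr1 | + Atom Expr1; Atom -> - | + Atom | n | ) Term; Term -> n - Term1 | - ) Term1 | - Term + Term1 | - Atom Term1; Expr1 -> Expr ( Expr1 | ε; Term1 -> ( Term1 | ) Term1 | ε

Expr, Term are directly left-recursive.
For Expr: α = {Expr (}, β = {+, + Atom}. Rewrite as Expr → β Expr1 and Expr1 → α Expr1 | ε.
For Term: α = {(, )}, β = {n -, - ), - Term +, - Atom}. Rewrite as Term → β Term1 and Term1 → α Term1 | ε.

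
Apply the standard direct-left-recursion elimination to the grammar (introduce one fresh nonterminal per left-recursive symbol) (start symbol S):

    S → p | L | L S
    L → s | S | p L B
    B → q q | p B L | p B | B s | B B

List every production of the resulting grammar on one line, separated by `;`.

Directly left-recursive nonterminal: B.
For B: α = {s, B}, β = {q q, p B L, p B}. Rewrite as B → β B' and B' → α B' | ε.

S → p | L | L S; L → s | S | p L B; B → q q B' | p B L B' | p B B'; B' → s B' | B B' | ε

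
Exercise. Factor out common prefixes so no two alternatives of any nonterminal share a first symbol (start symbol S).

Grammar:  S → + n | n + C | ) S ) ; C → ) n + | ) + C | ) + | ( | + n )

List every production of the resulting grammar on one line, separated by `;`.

S → + n | n + C | ) S ); C → ( | + n ) | ) C'; C' → n + | + C''; C'' → C | ε

C has alternatives sharing prefix ')': factor to C → ) C' with C' → n + | + C | +.
C' has alternatives sharing prefix '+': factor to C' → + C'' with C'' → C | ε.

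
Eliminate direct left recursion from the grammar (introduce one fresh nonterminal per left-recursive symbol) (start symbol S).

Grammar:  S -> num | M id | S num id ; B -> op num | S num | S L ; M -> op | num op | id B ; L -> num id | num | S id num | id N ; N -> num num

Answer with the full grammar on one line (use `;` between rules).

S -> num S' | M id S'; B -> op num | S num | S L; M -> op | num op | id B; L -> num id | num | S id num | id N; N -> num num; S' -> num id S' | ε

Directly left-recursive nonterminal: S.
For S: α = {num id}, β = {num, M id}. Rewrite as S → β S' and S' → α S' | ε.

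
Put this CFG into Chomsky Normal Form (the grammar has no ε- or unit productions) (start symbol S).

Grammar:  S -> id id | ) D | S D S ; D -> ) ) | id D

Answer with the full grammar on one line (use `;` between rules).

S -> X1 X1 | X2 D | S Y1; D -> X2 X2 | X1 D; X1 -> id; X2 -> ); Y1 -> D S

Introduce a nonterminal for each terminal appearing in a rule of length ≥ 2: X1 → id, X2 → ).
Binarize each right-hand side of length ≥ 3 by chaining fresh nonterminals (Y1, Y2, …): affected rules were S → S D S.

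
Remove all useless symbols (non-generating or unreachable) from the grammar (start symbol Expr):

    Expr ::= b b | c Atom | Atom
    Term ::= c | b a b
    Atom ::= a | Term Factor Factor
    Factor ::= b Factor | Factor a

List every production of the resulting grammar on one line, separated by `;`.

Expr ::= b b | c Atom | Atom; Atom ::= a

Generating nonterminals: {Atom, Expr, Term}.
Reachable from Expr after that: {Atom, Expr}.
Removed useless symbols: {Factor, Term} and every production mentioning them.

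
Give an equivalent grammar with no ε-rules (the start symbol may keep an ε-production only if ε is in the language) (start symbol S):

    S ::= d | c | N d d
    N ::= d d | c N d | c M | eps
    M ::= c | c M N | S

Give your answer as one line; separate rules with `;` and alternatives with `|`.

Nullable nonterminals: {N}.
ε ∉ L(G), so no ε-production is kept.
Expand every rule over subsets of its nullable positions: S → N d d gives N d d | d d. N → c N d gives c N d | c d. M → c M N gives c M N | c M.

S ::= d | c | N d d | d d; N ::= d d | c N d | c d | c M; M ::= c | c M N | c M | S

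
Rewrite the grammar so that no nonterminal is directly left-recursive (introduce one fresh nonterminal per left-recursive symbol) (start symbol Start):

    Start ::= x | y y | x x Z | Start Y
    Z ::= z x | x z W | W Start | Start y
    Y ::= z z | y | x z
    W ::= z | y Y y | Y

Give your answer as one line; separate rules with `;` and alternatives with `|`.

Start ::= x Start1 | y y Start1 | x x Z Start1; Z ::= z x | x z W | W Start | Start y; Y ::= z z | y | x z; W ::= z | y Y y | Y; Start1 ::= Y Start1 | ε

Start is directly left-recursive.
For Start: α = {Y}, β = {x, y y, x x Z}. Rewrite as Start → β Start1 and Start1 → α Start1 | ε.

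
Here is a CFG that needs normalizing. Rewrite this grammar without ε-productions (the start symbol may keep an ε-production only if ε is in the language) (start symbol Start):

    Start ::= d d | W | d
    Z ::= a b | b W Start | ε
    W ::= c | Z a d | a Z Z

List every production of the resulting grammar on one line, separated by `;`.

Start ::= d d | W | d; Z ::= a b | b W Start; W ::= c | Z a d | a d | a Z Z | a Z | a

Nullable nonterminals: {Z}.
ε ∉ L(G), so no ε-production is kept.
Expand every rule over subsets of its nullable positions: W → Z a d gives Z a d | a d. W → a Z Z gives a Z Z | a Z | a.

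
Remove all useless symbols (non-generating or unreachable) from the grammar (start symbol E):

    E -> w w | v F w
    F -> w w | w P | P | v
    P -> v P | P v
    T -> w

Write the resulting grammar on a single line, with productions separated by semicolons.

Generating nonterminals: {E, F, T}.
Reachable from E after that: {E, F}.
Removed useless symbols: {P, T} and every production mentioning them.

E -> w w | v F w; F -> w w | v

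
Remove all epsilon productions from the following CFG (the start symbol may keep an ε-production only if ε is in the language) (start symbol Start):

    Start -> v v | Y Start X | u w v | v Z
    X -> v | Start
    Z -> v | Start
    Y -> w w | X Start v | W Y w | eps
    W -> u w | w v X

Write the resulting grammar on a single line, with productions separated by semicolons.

Nullable nonterminals: {Y}.
ε ∉ L(G), so no ε-production is kept.
For each production, add variants omitting each subset of nullable occurrences: Start → Y Start X gives Y Start X | Start X. Y → W Y w gives W Y w | W w.

Start -> v v | Y Start X | Start X | u w v | v Z; X -> v | Start; Z -> v | Start; Y -> w w | X Start v | W Y w | W w; W -> u w | w v X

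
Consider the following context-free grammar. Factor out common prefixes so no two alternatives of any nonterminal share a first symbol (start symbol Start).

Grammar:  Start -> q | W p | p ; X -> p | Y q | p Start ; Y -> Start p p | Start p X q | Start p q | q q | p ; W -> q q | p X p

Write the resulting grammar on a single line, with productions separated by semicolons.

Start -> q | W p | p; X -> Y q | p X1; Y -> q q | p | Start p Y1; W -> q q | p X p; X1 -> epsilon | Start; Y1 -> p | X q | q

X has alternatives sharing prefix 'p': factor to X → p X1 with X1 → ε | Start.
Y has alternatives sharing prefix 'Start p': factor to Y → Start p Y1 with Y1 → p | X q | q.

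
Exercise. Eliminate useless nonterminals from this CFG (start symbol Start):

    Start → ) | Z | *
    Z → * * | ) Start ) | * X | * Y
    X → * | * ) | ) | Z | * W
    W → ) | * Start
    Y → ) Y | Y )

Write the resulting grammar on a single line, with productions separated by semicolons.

Start → ) | Z | *; Z → * * | ) Start ) | * X; X → * | * ) | ) | Z | * W; W → ) | * Start

Generating nonterminals: {Start, W, X, Z}.
Reachable from Start after that: {Start, W, X, Z}.
Removed useless symbols: {Y} and every production mentioning them.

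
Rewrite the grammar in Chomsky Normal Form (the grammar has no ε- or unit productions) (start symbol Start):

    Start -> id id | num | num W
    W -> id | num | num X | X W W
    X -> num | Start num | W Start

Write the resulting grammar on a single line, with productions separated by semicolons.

Introduce a nonterminal for each terminal appearing in a rule of length ≥ 2: X1 → id, X2 → num.
Binarize each right-hand side of length ≥ 3 by chaining fresh nonterminals (Y1, Y2, …): affected rules were W → X W W.

Start -> X1 X1 | num | X2 W; W -> id | num | X2 X | X Y1; X -> num | Start X2 | W Start; X1 -> id; X2 -> num; Y1 -> W W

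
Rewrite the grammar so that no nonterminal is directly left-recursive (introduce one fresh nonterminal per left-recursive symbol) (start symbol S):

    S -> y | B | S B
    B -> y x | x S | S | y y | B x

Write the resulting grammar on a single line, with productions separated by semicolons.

S -> y S' | B S'; B -> y x B' | x S B' | S B' | y y B'; S' -> B S' | ε; B' -> x B' | ε

Directly left-recursive nonterminals: S, B.
For S: α = {B}, β = {y, B}. Rewrite as S → β S' and S' → α S' | ε.
For B: α = {x}, β = {y x, x S, S, y y}. Rewrite as B → β B' and B' → α B' | ε.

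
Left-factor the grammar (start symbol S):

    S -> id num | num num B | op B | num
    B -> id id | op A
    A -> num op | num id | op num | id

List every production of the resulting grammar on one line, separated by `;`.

S -> id num | op B | num S'; B -> id id | op A; A -> op num | id | num A'; S' -> num B | epsilon; A' -> op | id

S has alternatives sharing prefix 'num': factor to S → num S' with S' → num B | ε.
A has alternatives sharing prefix 'num': factor to A → num A' with A' → op | id.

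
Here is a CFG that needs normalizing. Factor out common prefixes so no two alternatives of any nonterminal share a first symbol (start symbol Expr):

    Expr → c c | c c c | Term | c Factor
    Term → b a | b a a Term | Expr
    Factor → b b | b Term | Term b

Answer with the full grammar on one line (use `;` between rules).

Expr has alternatives sharing prefix 'c': factor to Expr → c Expr1 with Expr1 → c | c c | Factor.
Term has alternatives sharing prefix 'b a': factor to Term → b a Term1 with Term1 → ε | a Term.
Factor has alternatives sharing prefix 'b': factor to Factor → b Factor1 with Factor1 → b | Term.
Expr1 has alternatives sharing prefix 'c': factor to Expr1 → c Expr11 with Expr11 → ε | c.

Expr → Term | c Expr1; Term → Expr | b a Term1; Factor → Term b | b Factor1; Expr1 → Factor | c Expr11; Term1 → ε | a Term; Factor1 → b | Term; Expr11 → ε | c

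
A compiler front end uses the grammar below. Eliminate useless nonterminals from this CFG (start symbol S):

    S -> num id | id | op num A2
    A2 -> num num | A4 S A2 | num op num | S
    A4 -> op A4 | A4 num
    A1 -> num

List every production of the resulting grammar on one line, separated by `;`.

S -> num id | id | op num A2; A2 -> num num | num op num | S

Generating nonterminals: {A1, A2, S}.
Reachable from S after that: {A2, S}.
Removed useless symbols: {A1, A4} and every production mentioning them.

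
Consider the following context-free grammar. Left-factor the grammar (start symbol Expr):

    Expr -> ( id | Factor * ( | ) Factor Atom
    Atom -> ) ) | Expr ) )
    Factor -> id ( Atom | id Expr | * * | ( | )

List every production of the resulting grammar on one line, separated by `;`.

Factor has alternatives sharing prefix 'id': factor to Factor → id Factor1 with Factor1 → ( Atom | Expr.

Expr -> ( id | Factor * ( | ) Factor Atom; Atom -> ) ) | Expr ) ); Factor -> * * | ( | ) | id Factor1; Factor1 -> ( Atom | Expr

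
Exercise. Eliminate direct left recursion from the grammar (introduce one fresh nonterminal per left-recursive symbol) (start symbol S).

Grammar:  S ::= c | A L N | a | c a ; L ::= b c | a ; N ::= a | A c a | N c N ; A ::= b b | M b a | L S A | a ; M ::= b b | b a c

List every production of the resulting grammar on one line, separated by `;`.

Directly left-recursive nonterminal: N.
For N: α = {c N}, β = {a, A c a}. Rewrite as N → β N' and N' → α N' | ε.

S ::= c | A L N | a | c a; L ::= b c | a; N ::= a N' | A c a N'; A ::= b b | M b a | L S A | a; M ::= b b | b a c; N' ::= c N N' | ε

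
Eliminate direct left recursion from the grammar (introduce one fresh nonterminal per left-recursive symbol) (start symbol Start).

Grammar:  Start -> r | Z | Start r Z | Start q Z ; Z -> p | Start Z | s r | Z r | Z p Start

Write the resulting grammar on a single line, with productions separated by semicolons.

Start -> r Start1 | Z Start1; Z -> p Z1 | Start Z Z1 | s r Z1; Start1 -> r Z Start1 | q Z Start1 | ε; Z1 -> r Z1 | p Start Z1 | ε

Start, Z are directly left-recursive.
For Start: α = {r Z, q Z}, β = {r, Z}. Rewrite as Start → β Start1 and Start1 → α Start1 | ε.
For Z: α = {r, p Start}, β = {p, Start Z, s r}. Rewrite as Z → β Z1 and Z1 → α Z1 | ε.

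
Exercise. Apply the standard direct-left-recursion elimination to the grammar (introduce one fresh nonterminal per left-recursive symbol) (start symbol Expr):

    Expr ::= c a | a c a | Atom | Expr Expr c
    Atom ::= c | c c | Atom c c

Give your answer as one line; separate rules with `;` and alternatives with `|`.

Expr ::= c a Expr1 | a c a Expr1 | Atom Expr1; Atom ::= c Atom1 | c c Atom1; Expr1 ::= Expr c Expr1 | ε; Atom1 ::= c c Atom1 | ε

Expr, Atom are directly left-recursive.
For Expr: α = {Expr c}, β = {c a, a c a, Atom}. Rewrite as Expr → β Expr1 and Expr1 → α Expr1 | ε.
For Atom: α = {c c}, β = {c, c c}. Rewrite as Atom → β Atom1 and Atom1 → α Atom1 | ε.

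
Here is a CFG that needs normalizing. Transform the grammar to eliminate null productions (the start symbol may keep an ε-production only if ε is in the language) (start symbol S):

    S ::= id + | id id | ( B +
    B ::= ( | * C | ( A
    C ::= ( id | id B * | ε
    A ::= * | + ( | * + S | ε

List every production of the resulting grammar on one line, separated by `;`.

S ::= id + | id id | ( B +; B ::= ( | * C | * | ( A; C ::= ( id | id B *; A ::= * | + ( | * + S

The nullable symbols are {A, C}.
ε ∉ L(G), so no ε-production is kept.
Expand every rule over subsets of its nullable positions: B → * C gives * C | *.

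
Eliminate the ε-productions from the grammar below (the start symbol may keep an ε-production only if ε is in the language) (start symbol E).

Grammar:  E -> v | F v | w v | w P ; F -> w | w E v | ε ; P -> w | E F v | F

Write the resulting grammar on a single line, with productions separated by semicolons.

E -> v | F v | w v | w P | w; F -> w | w E v; P -> w | E F v | E v | F

Nullable set = {F, P}.
ε ∉ L(G), so no ε-production is kept.
For each production, add variants omitting each subset of nullable occurrences: E → w P gives w P | w. P → E F v gives E F v | E v.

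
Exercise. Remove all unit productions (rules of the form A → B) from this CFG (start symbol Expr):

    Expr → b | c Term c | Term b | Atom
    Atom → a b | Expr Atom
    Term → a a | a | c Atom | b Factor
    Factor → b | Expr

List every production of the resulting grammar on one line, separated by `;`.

Unit pairs: Expr ⇒* {Atom}; Factor ⇒* {Atom, Expr}.
Replace each nonterminal's rules with the union of the non-unit rules of every nonterminal it unit-derives.

Expr → a b | Expr Atom | b | c Term c | Term b; Atom → a b | Expr Atom; Term → a a | a | c Atom | b Factor; Factor → a b | Expr Atom | b | c Term c | Term b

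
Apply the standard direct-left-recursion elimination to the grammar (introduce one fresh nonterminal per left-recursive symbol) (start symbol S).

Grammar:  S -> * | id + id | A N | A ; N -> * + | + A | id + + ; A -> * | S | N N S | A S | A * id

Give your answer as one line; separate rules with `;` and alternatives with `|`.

A is directly left-recursive.
For A: α = {S, * id}, β = {*, S, N N S}. Rewrite as A → β A' and A' → α A' | ε.

S -> * | id + id | A N | A; N -> * + | + A | id + +; A -> * A' | S A' | N N S A'; A' -> S A' | * id A' | ε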